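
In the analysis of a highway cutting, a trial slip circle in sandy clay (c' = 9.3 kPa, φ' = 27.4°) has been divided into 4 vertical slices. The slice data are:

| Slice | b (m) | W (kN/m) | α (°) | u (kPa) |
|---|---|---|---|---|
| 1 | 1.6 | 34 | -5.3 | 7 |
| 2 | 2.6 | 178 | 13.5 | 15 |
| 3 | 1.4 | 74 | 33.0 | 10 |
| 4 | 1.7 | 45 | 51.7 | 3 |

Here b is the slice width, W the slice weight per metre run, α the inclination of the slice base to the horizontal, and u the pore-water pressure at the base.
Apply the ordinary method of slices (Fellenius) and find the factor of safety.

FS = 1.71

Ordinary method of slices: FS = Σ[c'·Δl_i + (W_i cosα_i − u_i·Δl_i)·tanφ'] / Σ W_i sinα_i, with Δl_i = b_i / cosα_i.
Slice 1: Δl = 1.6/cos(-5.3°) = 1.607 m; N'_1 = 34·cos(-5.3°) − 7·1.607 = 22.6; c'Δl = 14.94; W sinα = -3.1
Slice 2: Δl = 2.6/cos13.5° = 2.674 m; N'_2 = 178·cos13.5° − 15·2.674 = 133.0; c'Δl = 24.87; W sinα = 41.6
Slice 3: Δl = 1.4/cos33.0° = 1.669 m; N'_3 = 74·cos33.0° − 10·1.669 = 45.4; c'Δl = 15.52; W sinα = 40.3
Slice 4: Δl = 1.7/cos51.7° = 2.743 m; N'_4 = 45·cos51.7° − 3·2.743 = 19.7; c'Δl = 25.51; W sinα = 35.3
Σc'Δl = 80.8 kN/m; ΣN' = 220.6 kN/m; ΣW sinα = 114.0 kN/m
Resisting = 80.8 + 220.6·tan27.4° = 80.8 + 114.4 = 195.2 kN/m
FS = 195.2 / 114.0 = 1.712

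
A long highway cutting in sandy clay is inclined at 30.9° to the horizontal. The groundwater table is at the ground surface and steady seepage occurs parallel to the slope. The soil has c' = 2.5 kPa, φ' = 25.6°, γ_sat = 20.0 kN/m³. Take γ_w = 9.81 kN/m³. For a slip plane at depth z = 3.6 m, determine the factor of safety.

FS = 0.49

With seepage parallel to the slope and the water table at the surface, the effective normal stress on the slip plane uses the buoyant unit weight γ' = γ_sat − γ_w while the driving shear stress uses γ_sat:
FS = [c' + γ' z cos²β tanφ'] / [γ_sat z sinβ cosβ]
γ' = 20.0 − 9.81 = 10.19 kN/m³
Numerator = 2.5 + 10.19·3.6·cos²30.9°·tan25.6° = 2.5 + 10.19·3.6·0.7363·0.4791 = 15.441 kPa
Denominator = 20.0·3.6·sin30.9°·cos30.9° = 20.0·3.6·0.5135·0.8581 = 31.727 kPa
FS = 15.441 / 31.727 = 0.487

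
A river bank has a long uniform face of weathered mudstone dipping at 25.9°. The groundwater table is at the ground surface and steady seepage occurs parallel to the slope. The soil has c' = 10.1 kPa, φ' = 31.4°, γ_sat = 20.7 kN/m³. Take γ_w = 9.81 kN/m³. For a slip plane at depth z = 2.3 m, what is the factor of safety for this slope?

With seepage parallel to the slope and the water table at the surface, the effective normal stress on the slip plane uses the buoyant unit weight γ' = γ_sat − γ_w while the driving shear stress uses γ_sat:
FS = [c' + γ' z cos²β tanφ'] / [γ_sat z sinβ cosβ]
γ' = 20.7 − 9.81 = 10.89 kN/m³
Numerator = 10.1 + 10.89·2.3·cos²25.9°·tan31.4° = 10.1 + 10.89·2.3·0.8092·0.6104 = 22.472 kPa
Denominator = 20.7·2.3·sin25.9°·cos25.9° = 20.7·2.3·0.4368·0.8996 = 18.707 kPa
FS = 22.472 / 18.707 = 1.201

FS = 1.20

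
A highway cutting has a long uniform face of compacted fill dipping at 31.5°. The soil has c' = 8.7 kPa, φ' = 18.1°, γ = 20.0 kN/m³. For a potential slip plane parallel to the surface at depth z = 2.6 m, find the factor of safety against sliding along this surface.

For an infinite slope with a slip plane parallel to the surface (no pore pressure): FS = [c' + γz cos²β tanφ'] / [γz sinβ cosβ].
γz = 20.0·2.6 = 52.00 kN/m²
Numerator = 8.7 + 52.00·cos²31.5°·tan18.1° = 8.7 + 52.00·0.7270·0.3269 = 21.056 kPa
Denominator = 52.00·sin31.5°·cos31.5° = 52.00·0.5225·0.8526 = 23.166 kPa
FS = 21.056 / 23.166 = 0.909

FS = 0.91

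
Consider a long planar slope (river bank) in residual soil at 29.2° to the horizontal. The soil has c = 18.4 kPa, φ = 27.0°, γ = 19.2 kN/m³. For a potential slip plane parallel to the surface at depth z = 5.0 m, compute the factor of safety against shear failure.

For an infinite slope with a slip plane parallel to the surface (no pore pressure): FS = [c + γz cos²β tanφ] / [γz sinβ cosβ].
γz = 19.2·5.0 = 96.00 kN/m²
Numerator = 18.4 + 96.00·cos²29.2°·tan27.0° = 18.4 + 96.00·0.7620·0.5095 = 55.672 kPa
Denominator = 96.00·sin29.2°·cos29.2° = 96.00·0.4879·0.8729 = 40.883 kPa
FS = 55.672 / 40.883 = 1.362

FS = 1.36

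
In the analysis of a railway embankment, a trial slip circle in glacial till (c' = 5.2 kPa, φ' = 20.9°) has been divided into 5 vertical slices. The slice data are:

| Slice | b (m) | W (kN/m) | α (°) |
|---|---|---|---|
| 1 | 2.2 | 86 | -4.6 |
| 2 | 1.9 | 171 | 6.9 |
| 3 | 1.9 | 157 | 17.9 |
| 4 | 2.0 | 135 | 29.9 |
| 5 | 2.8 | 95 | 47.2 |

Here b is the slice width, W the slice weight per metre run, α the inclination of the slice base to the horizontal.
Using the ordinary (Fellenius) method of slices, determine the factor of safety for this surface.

FS = 1.45

Ordinary method of slices: FS = Σ[c'·Δl_i + (W_i cosα_i)·tanφ'] / Σ W_i sinα_i, with Δl_i = b_i / cosα_i.
Slice 1: Δl = 2.2/cos(-4.6°) = 2.207 m; N'_1 = 86·cos(-4.6°) = 85.7; c'Δl = 11.48; W sinα = -6.9
Slice 2: Δl = 1.9/cos6.9° = 1.914 m; N'_2 = 171·cos6.9° = 169.8; c'Δl = 9.95; W sinα = 20.5
Slice 3: Δl = 1.9/cos17.9° = 1.997 m; N'_3 = 157·cos17.9° = 149.4; c'Δl = 10.38; W sinα = 48.3
Slice 4: Δl = 2.0/cos29.9° = 2.307 m; N'_4 = 135·cos29.9° = 117.0; c'Δl = 12.00; W sinα = 67.3
Slice 5: Δl = 2.8/cos47.2° = 4.121 m; N'_5 = 95·cos47.2° = 64.5; c'Δl = 21.43; W sinα = 69.7
Σc'Δl = 65.2 kN/m; ΣN' = 586.5 kN/m; ΣW sinα = 198.9 kN/m
Resisting = 65.2 + 586.5·tan20.9° = 65.2 + 223.9 = 289.2 kN/m
FS = 289.2 / 198.9 = 1.454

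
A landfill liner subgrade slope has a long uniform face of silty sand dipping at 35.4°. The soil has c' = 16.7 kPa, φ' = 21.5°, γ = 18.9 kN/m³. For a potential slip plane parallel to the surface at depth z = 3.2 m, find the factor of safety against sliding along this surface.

FS = 1.14

For an infinite slope with a slip plane parallel to the surface (no pore pressure): FS = [c' + γz cos²β tanφ'] / [γz sinβ cosβ].
γz = 18.9·3.2 = 60.48 kN/m²
Numerator = 16.7 + 60.48·cos²35.4°·tan21.5° = 16.7 + 60.48·0.6644·0.3939 = 32.529 kPa
Denominator = 60.48·sin35.4°·cos35.4° = 60.48·0.5793·0.8151 = 28.558 kPa
FS = 32.529 / 28.558 = 1.139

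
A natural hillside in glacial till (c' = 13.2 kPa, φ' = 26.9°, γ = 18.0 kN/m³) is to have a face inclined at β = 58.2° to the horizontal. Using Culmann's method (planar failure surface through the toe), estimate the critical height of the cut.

H_c = 15.28 m

Culmann's analysis gives the critical failure plane at α_cr = (β + φ')/2 = (58.2 + 26.9)/2 = 42.5°, and the critical height
H_c = (4c'/γ) · sinβ cosφ' / [1 − cos(β − φ')]
    = (4·13.2/18.0) · sin58.2°·cos26.9° / [1 − cos(31.3°)]
    = 2.933 · 0.8499·0.8918 / [1 − 0.8545]
    = 2.933 · 0.7579 / 0.1455
    = 15.28 m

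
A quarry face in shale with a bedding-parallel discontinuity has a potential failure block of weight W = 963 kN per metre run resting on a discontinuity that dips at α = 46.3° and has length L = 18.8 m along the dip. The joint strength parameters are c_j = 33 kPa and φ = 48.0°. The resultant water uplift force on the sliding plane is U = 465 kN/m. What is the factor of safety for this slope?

FS = 1.21

Resolving the block weight along and normal to the plane and applying the Mohr–Coulomb strength on the joint:
N' = W cosα − U = 963·cos46.3° − 465 = 200.3 kN/m
Driving force T = W sinα = 963·sin46.3° = 696.2 kN/m
Resisting force R = c_j·L + N'·tanφ = 33·18.8 + 200.3·tan48.0° = 620.4 + 222.5 = 842.9 kN/m
FS = R / T = 842.9 / 696.2 = 1.211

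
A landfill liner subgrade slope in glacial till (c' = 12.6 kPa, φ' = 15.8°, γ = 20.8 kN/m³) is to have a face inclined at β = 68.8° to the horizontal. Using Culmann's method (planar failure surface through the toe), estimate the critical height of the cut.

Culmann's analysis gives the critical failure plane at α_cr = (β + φ')/2 = (68.8 + 15.8)/2 = 42.3°, and the critical height
H_c = (4c'/γ) · sinβ cosφ' / [1 − cos(β − φ')]
    = (4·12.6/20.8) · sin68.8°·cos15.8° / [1 − cos(53.0°)]
    = 2.423 · 0.9323·0.9622 / [1 − 0.6018]
    = 2.423 · 0.8971 / 0.3982
    = 5.46 m

H_c = 5.46 m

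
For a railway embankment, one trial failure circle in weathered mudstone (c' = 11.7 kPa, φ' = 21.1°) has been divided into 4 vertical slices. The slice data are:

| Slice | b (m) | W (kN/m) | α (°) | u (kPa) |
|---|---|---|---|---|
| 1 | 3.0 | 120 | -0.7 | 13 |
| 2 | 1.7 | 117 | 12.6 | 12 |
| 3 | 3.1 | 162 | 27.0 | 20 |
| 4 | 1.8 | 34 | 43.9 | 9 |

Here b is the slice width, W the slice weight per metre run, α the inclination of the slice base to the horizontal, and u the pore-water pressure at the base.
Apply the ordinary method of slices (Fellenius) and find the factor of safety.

FS = 1.83

Ordinary method of slices: FS = Σ[c'·Δl_i + (W_i cosα_i − u_i·Δl_i)·tanφ'] / Σ W_i sinα_i, with Δl_i = b_i / cosα_i.
Slice 1: Δl = 3.0/cos(-0.7°) = 3.000 m; N'_1 = 120·cos(-0.7°) − 13·3.000 = 81.0; c'Δl = 35.10; W sinα = -1.5
Slice 2: Δl = 1.7/cos12.6° = 1.742 m; N'_2 = 117·cos12.6° − 12·1.742 = 93.3; c'Δl = 20.38; W sinα = 25.5
Slice 3: Δl = 3.1/cos27.0° = 3.479 m; N'_3 = 162·cos27.0° − 20·3.479 = 74.8; c'Δl = 40.71; W sinα = 73.5
Slice 4: Δl = 1.8/cos43.9° = 2.498 m; N'_4 = 34·cos43.9° − 9·2.498 = 2.0; c'Δl = 29.23; W sinα = 23.6
Σc'Δl = 125.4 kN/m; ΣN' = 251.0 kN/m; ΣW sinα = 121.2 kN/m
Resisting = 125.4 + 251.0·tan21.1° = 125.4 + 96.9 = 222.3 kN/m
FS = 222.3 / 121.2 = 1.834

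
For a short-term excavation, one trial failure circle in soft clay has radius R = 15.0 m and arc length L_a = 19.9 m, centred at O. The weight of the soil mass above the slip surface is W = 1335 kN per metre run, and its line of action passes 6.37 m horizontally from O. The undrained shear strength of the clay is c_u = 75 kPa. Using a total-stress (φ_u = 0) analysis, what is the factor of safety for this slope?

Taking moments about the centre O, the resisting moment is provided by the undrained shear strength acting along the arc:
M_R = c_u·L_a·R = 75·19.90·15.0 = 22387.5 kN·m/m
M_D = W·d = 1335·6.37 = 8504.0 kN·m/m
FS = M_R / M_D = 22387.5 / 8504.0 = 2.633

FS = 2.63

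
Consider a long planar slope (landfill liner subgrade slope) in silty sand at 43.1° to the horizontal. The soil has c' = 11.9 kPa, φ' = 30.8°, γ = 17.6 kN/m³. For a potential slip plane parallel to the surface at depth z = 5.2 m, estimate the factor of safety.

For an infinite slope with a slip plane parallel to the surface (no pore pressure): FS = [c' + γz cos²β tanφ'] / [γz sinβ cosβ].
γz = 17.6·5.2 = 91.52 kN/m²
Numerator = 11.9 + 91.52·cos²43.1°·tan30.8° = 11.9 + 91.52·0.5331·0.5961 = 40.986 kPa
Denominator = 91.52·sin43.1°·cos43.1° = 91.52·0.6833·0.7302 = 45.659 kPa
FS = 40.986 / 45.659 = 0.898

FS = 0.90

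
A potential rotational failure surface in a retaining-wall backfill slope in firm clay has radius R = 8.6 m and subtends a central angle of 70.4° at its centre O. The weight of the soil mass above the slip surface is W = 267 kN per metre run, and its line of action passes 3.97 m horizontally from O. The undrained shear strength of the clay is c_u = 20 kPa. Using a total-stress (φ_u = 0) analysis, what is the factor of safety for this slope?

Taking moments about the centre O, the resisting moment is provided by the undrained shear strength acting along the arc:
Arc length L_a = R·θ = 8.6·(70.4°·π/180) = 8.6·1.2287 = 10.57 m
M_R = c_u·L_a·R = 20·10.57·8.6 = 1817.5 kN·m/m
M_D = W·d = 267·3.97 = 1060.0 kN·m/m
FS = M_R / M_D = 1817.5 / 1060.0 = 1.715

FS = 1.71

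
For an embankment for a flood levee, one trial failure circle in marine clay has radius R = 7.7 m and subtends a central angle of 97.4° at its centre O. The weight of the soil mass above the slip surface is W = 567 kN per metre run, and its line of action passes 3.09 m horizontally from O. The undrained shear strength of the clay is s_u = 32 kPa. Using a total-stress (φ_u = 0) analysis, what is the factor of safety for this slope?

Taking moments about the centre O, the resisting moment is provided by the undrained shear strength acting along the arc:
Arc length L_a = R·θ = 7.7·(97.4°·π/180) = 7.7·1.7000 = 13.09 m
M_R = s_u·L_a·R = 32·13.09·7.7 = 3225.3 kN·m/m
M_D = W·d = 567·3.09 = 1752.0 kN·m/m
FS = M_R / M_D = 3225.3 / 1752.0 = 1.841

FS = 1.84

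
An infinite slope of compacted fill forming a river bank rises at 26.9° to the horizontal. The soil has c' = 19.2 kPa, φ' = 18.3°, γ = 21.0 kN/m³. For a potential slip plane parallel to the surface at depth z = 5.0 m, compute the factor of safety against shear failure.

FS = 1.11

For an infinite slope with a slip plane parallel to the surface (no pore pressure): FS = [c' + γz cos²β tanφ'] / [γz sinβ cosβ].
γz = 21.0·5.0 = 105.00 kN/m²
Numerator = 19.2 + 105.00·cos²26.9°·tan18.3° = 19.2 + 105.00·0.7953·0.3307 = 46.817 kPa
Denominator = 105.00·sin26.9°·cos26.9° = 105.00·0.4524·0.8918 = 42.365 kPa
FS = 46.817 / 42.365 = 1.105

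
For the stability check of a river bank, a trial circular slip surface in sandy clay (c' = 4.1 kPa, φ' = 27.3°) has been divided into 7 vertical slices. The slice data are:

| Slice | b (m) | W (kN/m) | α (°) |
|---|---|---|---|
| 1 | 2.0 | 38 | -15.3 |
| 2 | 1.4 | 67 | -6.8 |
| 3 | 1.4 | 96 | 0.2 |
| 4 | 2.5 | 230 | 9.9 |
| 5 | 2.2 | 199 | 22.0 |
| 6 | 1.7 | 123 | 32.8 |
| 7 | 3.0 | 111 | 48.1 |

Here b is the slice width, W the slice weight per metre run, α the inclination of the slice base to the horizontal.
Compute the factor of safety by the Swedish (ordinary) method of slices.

FS = 1.93

Ordinary method of slices: FS = Σ[c'·Δl_i + (W_i cosα_i)·tanφ'] / Σ W_i sinα_i, with Δl_i = b_i / cosα_i.
Slice 1: Δl = 2.0/cos(-15.3°) = 2.073 m; N'_1 = 38·cos(-15.3°) = 36.7; c'Δl = 8.50; W sinα = -10.0
Slice 2: Δl = 1.4/cos(-6.8°) = 1.410 m; N'_2 = 67·cos(-6.8°) = 66.5; c'Δl = 5.78; W sinα = -7.9
Slice 3: Δl = 1.4/cos0.2° = 1.400 m; N'_3 = 96·cos0.2° = 96.0; c'Δl = 5.74; W sinα = 0.3
Slice 4: Δl = 2.5/cos9.9° = 2.538 m; N'_4 = 230·cos9.9° = 226.6; c'Δl = 10.40; W sinα = 39.5
Slice 5: Δl = 2.2/cos22.0° = 2.373 m; N'_5 = 199·cos22.0° = 184.5; c'Δl = 9.73; W sinα = 74.5
Slice 6: Δl = 1.7/cos32.8° = 2.022 m; N'_6 = 123·cos32.8° = 103.4; c'Δl = 8.29; W sinα = 66.6
Slice 7: Δl = 3.0/cos48.1° = 4.492 m; N'_7 = 111·cos48.1° = 74.1; c'Δl = 18.42; W sinα = 82.6
Σc'Δl = 66.9 kN/m; ΣN' = 787.8 kN/m; ΣW sinα = 245.7 kN/m
Resisting = 66.9 + 787.8·tan27.3° = 66.9 + 406.6 = 473.5 kN/m
FS = 473.5 / 245.7 = 1.927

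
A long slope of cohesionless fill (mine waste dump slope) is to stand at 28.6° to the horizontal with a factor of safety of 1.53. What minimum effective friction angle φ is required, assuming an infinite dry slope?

φ = 39.8°

FS = tanφ/tanβ ⇒ tanφ = FS · tanβ = 1.53 · tan28.6° = 0.8342
φ = arctan(0.8342) = 39.83°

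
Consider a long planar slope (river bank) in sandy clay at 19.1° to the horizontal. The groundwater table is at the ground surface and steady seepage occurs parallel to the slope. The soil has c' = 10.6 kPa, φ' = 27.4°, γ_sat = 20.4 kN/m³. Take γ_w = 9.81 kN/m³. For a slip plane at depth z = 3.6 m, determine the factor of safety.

FS = 1.24

With seepage parallel to the slope and the water table at the surface, the effective normal stress on the slip plane uses the buoyant unit weight γ' = γ_sat − γ_w while the driving shear stress uses γ_sat:
FS = [c' + γ' z cos²β tanφ'] / [γ_sat z sinβ cosβ]
γ' = 20.4 − 9.81 = 10.59 kN/m³
Numerator = 10.6 + 10.59·3.6·cos²19.1°·tan27.4° = 10.6 + 10.59·3.6·0.8929·0.5184 = 28.246 kPa
Denominator = 20.4·3.6·sin19.1°·cos19.1° = 20.4·3.6·0.3272·0.9449 = 22.708 kPa
FS = 28.246 / 22.708 = 1.244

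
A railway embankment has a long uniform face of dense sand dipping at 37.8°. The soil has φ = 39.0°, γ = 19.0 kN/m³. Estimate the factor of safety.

For a dry cohesionless infinite slope the factor of safety is FS = tanφ / tanβ.
FS = tan39.0° / tan37.8° = 0.8098 / 0.7757 = 1.044

FS = 1.04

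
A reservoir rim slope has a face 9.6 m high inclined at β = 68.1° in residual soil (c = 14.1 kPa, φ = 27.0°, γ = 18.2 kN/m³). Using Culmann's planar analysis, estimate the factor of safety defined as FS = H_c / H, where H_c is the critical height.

FS = 1.08

H_c = (4c/γ) · sinβ cosφ / [1 − cos(β − φ)]
    = (4·14.1/18.2) · sin68.1°·cos27.0° / [1 − cos41.1°]
    = 3.099 · 0.8267 / 0.2464 = 10.40 m
FS = H_c / H = 10.40 / 9.6 = 1.083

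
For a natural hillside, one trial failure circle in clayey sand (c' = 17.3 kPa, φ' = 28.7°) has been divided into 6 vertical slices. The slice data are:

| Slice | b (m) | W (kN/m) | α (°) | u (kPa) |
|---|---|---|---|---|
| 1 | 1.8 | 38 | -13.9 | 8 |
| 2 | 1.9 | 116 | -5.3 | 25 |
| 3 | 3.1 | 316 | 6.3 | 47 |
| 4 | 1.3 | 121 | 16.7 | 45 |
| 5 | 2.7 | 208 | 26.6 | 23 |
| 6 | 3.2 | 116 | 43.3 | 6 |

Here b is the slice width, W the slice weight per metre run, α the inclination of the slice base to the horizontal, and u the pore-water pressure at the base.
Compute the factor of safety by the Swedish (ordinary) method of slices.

FS = 2.42

Ordinary method of slices: FS = Σ[c'·Δl_i + (W_i cosα_i − u_i·Δl_i)·tanφ'] / Σ W_i sinα_i, with Δl_i = b_i / cosα_i.
Slice 1: Δl = 1.8/cos(-13.9°) = 1.854 m; N'_1 = 38·cos(-13.9°) − 8·1.854 = 22.1; c'Δl = 32.08; W sinα = -9.1
Slice 2: Δl = 1.9/cos(-5.3°) = 1.908 m; N'_2 = 116·cos(-5.3°) − 25·1.908 = 67.8; c'Δl = 33.01; W sinα = -10.7
Slice 3: Δl = 3.1/cos6.3° = 3.119 m; N'_3 = 316·cos6.3° − 47·3.119 = 167.5; c'Δl = 53.96; W sinα = 34.7
Slice 4: Δl = 1.3/cos16.7° = 1.357 m; N'_4 = 121·cos16.7° − 45·1.357 = 54.8; c'Δl = 23.48; W sinα = 34.8
Slice 5: Δl = 2.7/cos26.6° = 3.020 m; N'_5 = 208·cos26.6° − 23·3.020 = 116.5; c'Δl = 52.24; W sinα = 93.1
Slice 6: Δl = 3.2/cos43.3° = 4.397 m; N'_6 = 116·cos43.3° − 6·4.397 = 58.0; c'Δl = 76.07; W sinα = 79.6
Σc'Δl = 270.8 kN/m; ΣN' = 486.8 kN/m; ΣW sinα = 222.3 kN/m
Resisting = 270.8 + 486.8·tan28.7° = 270.8 + 266.5 = 537.3 kN/m
FS = 537.3 / 222.3 = 2.417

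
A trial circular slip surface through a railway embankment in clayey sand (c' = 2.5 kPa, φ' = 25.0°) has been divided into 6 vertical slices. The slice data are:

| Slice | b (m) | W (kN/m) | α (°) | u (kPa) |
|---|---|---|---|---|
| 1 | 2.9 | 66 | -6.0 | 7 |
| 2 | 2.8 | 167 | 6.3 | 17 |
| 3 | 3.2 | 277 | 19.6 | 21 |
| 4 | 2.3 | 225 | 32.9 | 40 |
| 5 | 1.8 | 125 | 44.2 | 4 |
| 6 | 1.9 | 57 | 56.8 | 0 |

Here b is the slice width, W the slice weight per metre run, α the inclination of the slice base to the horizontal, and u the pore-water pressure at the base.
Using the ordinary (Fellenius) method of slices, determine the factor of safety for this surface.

FS = 0.82

Ordinary method of slices: FS = Σ[c'·Δl_i + (W_i cosα_i − u_i·Δl_i)·tanφ'] / Σ W_i sinα_i, with Δl_i = b_i / cosα_i.
Slice 1: Δl = 2.9/cos(-6.0°) = 2.916 m; N'_1 = 66·cos(-6.0°) − 7·2.916 = 45.2; c'Δl = 7.29; W sinα = -6.9
Slice 2: Δl = 2.8/cos6.3° = 2.817 m; N'_2 = 167·cos6.3° − 17·2.817 = 118.1; c'Δl = 7.04; W sinα = 18.3
Slice 3: Δl = 3.2/cos19.6° = 3.397 m; N'_3 = 277·cos19.6° − 21·3.397 = 189.6; c'Δl = 8.49; W sinα = 92.9
Slice 4: Δl = 2.3/cos32.9° = 2.739 m; N'_4 = 225·cos32.9° − 40·2.739 = 79.3; c'Δl = 6.85; W sinα = 122.2
Slice 5: Δl = 1.8/cos44.2° = 2.511 m; N'_5 = 125·cos44.2° − 4·2.511 = 79.6; c'Δl = 6.28; W sinα = 87.1
Slice 6: Δl = 1.9/cos56.8° = 3.470 m; N'_6 = 57·cos56.8° − 0·3.470 = 31.2; c'Δl = 8.67; W sinα = 47.7
Σc'Δl = 44.6 kN/m; ΣN' = 543.1 kN/m; ΣW sinα = 361.4 kN/m
Resisting = 44.6 + 543.1·tan25.0° = 44.6 + 253.2 = 297.9 kN/m
FS = 297.9 / 361.4 = 0.824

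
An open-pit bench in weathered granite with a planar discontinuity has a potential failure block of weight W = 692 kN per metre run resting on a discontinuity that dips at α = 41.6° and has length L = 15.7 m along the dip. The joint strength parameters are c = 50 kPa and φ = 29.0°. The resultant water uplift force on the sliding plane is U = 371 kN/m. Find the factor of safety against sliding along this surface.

Resolving the block weight along and normal to the plane and applying the Mohr–Coulomb strength on the joint:
N' = W cosα − U = 692·cos41.6° − 371 = 146.5 kN/m
Driving force T = W sinα = 692·sin41.6° = 459.4 kN/m
Resisting force R = c·L + N'·tanφ = 50·15.7 + 146.5·tan29.0° = 785.0 + 81.2 = 866.2 kN/m
FS = R / T = 866.2 / 459.4 = 1.885

FS = 1.89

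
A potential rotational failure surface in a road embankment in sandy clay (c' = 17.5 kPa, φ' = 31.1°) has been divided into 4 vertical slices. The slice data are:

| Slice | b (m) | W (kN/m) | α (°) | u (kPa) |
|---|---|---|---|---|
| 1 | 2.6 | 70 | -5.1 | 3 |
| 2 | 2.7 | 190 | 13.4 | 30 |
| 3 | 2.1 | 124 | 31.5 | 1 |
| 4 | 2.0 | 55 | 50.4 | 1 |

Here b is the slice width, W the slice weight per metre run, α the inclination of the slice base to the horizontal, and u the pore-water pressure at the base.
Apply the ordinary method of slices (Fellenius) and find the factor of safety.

Ordinary method of slices: FS = Σ[c'·Δl_i + (W_i cosα_i − u_i·Δl_i)·tanφ'] / Σ W_i sinα_i, with Δl_i = b_i / cosα_i.
Slice 1: Δl = 2.6/cos(-5.1°) = 2.610 m; N'_1 = 70·cos(-5.1°) − 3·2.610 = 61.9; c'Δl = 45.68; W sinα = -6.2
Slice 2: Δl = 2.7/cos13.4° = 2.776 m; N'_2 = 190·cos13.4° − 30·2.776 = 101.6; c'Δl = 48.57; W sinα = 44.0
Slice 3: Δl = 2.1/cos31.5° = 2.463 m; N'_3 = 124·cos31.5° − 1·2.463 = 103.3; c'Δl = 43.10; W sinα = 64.8
Slice 4: Δl = 2.0/cos50.4° = 3.138 m; N'_4 = 55·cos50.4° − 1·3.138 = 31.9; c'Δl = 54.91; W sinα = 42.4
Σc'Δl = 192.3 kN/m; ΣN' = 298.6 kN/m; ΣW sinα = 145.0 kN/m
Resisting = 192.3 + 298.6·tan31.1° = 192.3 + 180.1 = 372.4 kN/m
FS = 372.4 / 145.0 = 2.569

FS = 2.57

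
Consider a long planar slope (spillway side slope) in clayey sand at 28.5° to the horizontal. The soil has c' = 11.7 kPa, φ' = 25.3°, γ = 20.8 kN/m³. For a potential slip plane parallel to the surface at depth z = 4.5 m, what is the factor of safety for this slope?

For an infinite slope with a slip plane parallel to the surface (no pore pressure): FS = [c' + γz cos²β tanφ'] / [γz sinβ cosβ].
γz = 20.8·4.5 = 93.60 kN/m²
Numerator = 11.7 + 93.60·cos²28.5°·tan25.3° = 11.7 + 93.60·0.7723·0.4727 = 45.871 kPa
Denominator = 93.60·sin28.5°·cos28.5° = 93.60·0.4772·0.8788 = 39.250 kPa
FS = 45.871 / 39.250 = 1.169

FS = 1.17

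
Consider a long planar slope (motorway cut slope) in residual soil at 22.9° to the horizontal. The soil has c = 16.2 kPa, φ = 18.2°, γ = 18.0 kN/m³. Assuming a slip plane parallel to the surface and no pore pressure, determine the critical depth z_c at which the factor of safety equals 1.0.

z_c = 11.33 m

Setting FS = 1.00 in FS = [c + γz cos²β tanφ] / [γz sinβ cosβ] and solving for z:
z = c / [γ cosβ (FS·sinβ − cosβ·tanφ)]
  = 16.2 / [18.0·cos22.9°·(1.00·sin22.9° − cos22.9°·tan18.2°)]
  = 16.2 / [18.0·0.9212·(1.00·0.3891 − 0.9212·0.3288)]
  = 16.2 / 1.4302 = 11.327 m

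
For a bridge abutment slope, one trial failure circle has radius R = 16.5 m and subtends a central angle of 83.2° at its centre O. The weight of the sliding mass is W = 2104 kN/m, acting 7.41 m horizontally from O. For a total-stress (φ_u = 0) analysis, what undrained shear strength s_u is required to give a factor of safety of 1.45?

FS = s_u·L_a·R / (W·d), so s_u = FS·W·d / (L_a·R).
Arc length L_a = R·θ = 16.5·(83.2°·π/180) = 16.5·1.4521 = 23.96 m
s_u = 1.45·2104·7.41 / (23.96·16.5) = 22606.4 / 395.34 = 57.18 kPa

s_u = 57.2 kPa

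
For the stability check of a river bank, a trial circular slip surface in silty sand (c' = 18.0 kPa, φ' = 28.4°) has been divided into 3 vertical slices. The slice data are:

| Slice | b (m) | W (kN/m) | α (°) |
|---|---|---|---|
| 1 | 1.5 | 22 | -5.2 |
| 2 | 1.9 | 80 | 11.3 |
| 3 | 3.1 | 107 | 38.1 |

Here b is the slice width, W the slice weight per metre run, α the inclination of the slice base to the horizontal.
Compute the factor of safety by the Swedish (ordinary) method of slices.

FS = 2.92

Ordinary method of slices: FS = Σ[c'·Δl_i + (W_i cosα_i)·tanφ'] / Σ W_i sinα_i, with Δl_i = b_i / cosα_i.
Slice 1: Δl = 1.5/cos(-5.2°) = 1.506 m; N'_1 = 22·cos(-5.2°) = 21.9; c'Δl = 27.11; W sinα = -2.0
Slice 2: Δl = 1.9/cos11.3° = 1.938 m; N'_2 = 80·cos11.3° = 78.4; c'Δl = 34.88; W sinα = 15.7
Slice 3: Δl = 3.1/cos38.1° = 3.939 m; N'_3 = 107·cos38.1° = 84.2; c'Δl = 70.91; W sinα = 66.0
Σc'Δl = 132.9 kN/m; ΣN' = 184.6 kN/m; ΣW sinα = 79.7 kN/m
Resisting = 132.9 + 184.6·tan28.4° = 132.9 + 99.8 = 232.7 kN/m
FS = 232.7 / 79.7 = 2.919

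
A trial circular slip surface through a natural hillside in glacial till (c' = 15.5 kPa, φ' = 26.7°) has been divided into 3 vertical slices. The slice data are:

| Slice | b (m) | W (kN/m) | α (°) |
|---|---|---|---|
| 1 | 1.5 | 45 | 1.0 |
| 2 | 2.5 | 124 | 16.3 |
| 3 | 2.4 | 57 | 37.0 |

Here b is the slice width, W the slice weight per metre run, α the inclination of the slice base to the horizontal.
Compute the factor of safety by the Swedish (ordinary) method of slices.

FS = 3.08

Ordinary method of slices: FS = Σ[c'·Δl_i + (W_i cosα_i)·tanφ'] / Σ W_i sinα_i, with Δl_i = b_i / cosα_i.
Slice 1: Δl = 1.5/cos1.0° = 1.500 m; N'_1 = 45·cos1.0° = 45.0; c'Δl = 23.25; W sinα = 0.8
Slice 2: Δl = 2.5/cos16.3° = 2.605 m; N'_2 = 124·cos16.3° = 119.0; c'Δl = 40.37; W sinα = 34.8
Slice 3: Δl = 2.4/cos37.0° = 3.005 m; N'_3 = 57·cos37.0° = 45.5; c'Δl = 46.58; W sinα = 34.3
Σc'Δl = 110.2 kN/m; ΣN' = 209.5 kN/m; ΣW sinα = 69.9 kN/m
Resisting = 110.2 + 209.5·tan26.7° = 110.2 + 105.4 = 215.6 kN/m
FS = 215.6 / 69.9 = 3.085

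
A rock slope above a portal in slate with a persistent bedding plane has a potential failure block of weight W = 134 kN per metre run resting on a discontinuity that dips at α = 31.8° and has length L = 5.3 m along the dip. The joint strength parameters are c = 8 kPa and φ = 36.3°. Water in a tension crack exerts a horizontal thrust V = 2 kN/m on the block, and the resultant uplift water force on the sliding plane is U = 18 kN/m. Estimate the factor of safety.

Resolving the block weight along and normal to the plane and applying the Mohr–Coulomb strength on the joint:
N' = W cosα − U − V sinα = 134·cos31.8° − 18 − 2·sin31.8° = 94.8 kN/m
Driving force T = W sinα + V cosα = 134·sin31.8° + 2·cos31.8° = 72.3 kN/m
Resisting force R = c·L + N'·tanφ = 8·5.3 + 94.8·tan36.3° = 42.4 + 69.7 = 112.1 kN/m
FS = R / T = 112.1 / 72.3 = 1.550

FS = 1.55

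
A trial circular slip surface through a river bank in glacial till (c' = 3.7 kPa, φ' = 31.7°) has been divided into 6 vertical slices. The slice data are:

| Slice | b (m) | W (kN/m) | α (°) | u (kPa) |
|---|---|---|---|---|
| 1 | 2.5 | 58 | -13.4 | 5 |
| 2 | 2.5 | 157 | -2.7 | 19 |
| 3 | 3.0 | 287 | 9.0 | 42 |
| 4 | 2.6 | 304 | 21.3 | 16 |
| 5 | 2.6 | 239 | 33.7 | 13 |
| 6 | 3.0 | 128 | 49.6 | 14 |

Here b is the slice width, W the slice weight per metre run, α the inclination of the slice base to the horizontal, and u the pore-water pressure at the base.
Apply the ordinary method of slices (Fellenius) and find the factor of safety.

FS = 1.42

Ordinary method of slices: FS = Σ[c'·Δl_i + (W_i cosα_i − u_i·Δl_i)·tanφ'] / Σ W_i sinα_i, with Δl_i = b_i / cosα_i.
Slice 1: Δl = 2.5/cos(-13.4°) = 2.570 m; N'_1 = 58·cos(-13.4°) − 5·2.570 = 43.6; c'Δl = 9.51; W sinα = -13.4
Slice 2: Δl = 2.5/cos(-2.7°) = 2.503 m; N'_2 = 157·cos(-2.7°) − 19·2.503 = 109.3; c'Δl = 9.26; W sinα = -7.4
Slice 3: Δl = 3.0/cos9.0° = 3.037 m; N'_3 = 287·cos9.0° − 42·3.037 = 155.9; c'Δl = 11.24; W sinα = 44.9
Slice 4: Δl = 2.6/cos21.3° = 2.791 m; N'_4 = 304·cos21.3° − 16·2.791 = 238.6; c'Δl = 10.33; W sinα = 110.4
Slice 5: Δl = 2.6/cos33.7° = 3.125 m; N'_5 = 239·cos33.7° − 13·3.125 = 158.2; c'Δl = 11.56; W sinα = 132.6
Slice 6: Δl = 3.0/cos49.6° = 4.629 m; N'_6 = 128·cos49.6° − 14·4.629 = 18.2; c'Δl = 17.13; W sinα = 97.5
Σc'Δl = 69.0 kN/m; ΣN' = 723.7 kN/m; ΣW sinα = 364.6 kN/m
Resisting = 69.0 + 723.7·tan31.7° = 69.0 + 447.0 = 516.0 kN/m
FS = 516.0 / 364.6 = 1.415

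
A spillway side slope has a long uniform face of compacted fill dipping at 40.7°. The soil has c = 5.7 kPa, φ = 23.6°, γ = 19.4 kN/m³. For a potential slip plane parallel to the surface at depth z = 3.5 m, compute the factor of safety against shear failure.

FS = 0.68

For an infinite slope with a slip plane parallel to the surface (no pore pressure): FS = [c + γz cos²β tanφ] / [γz sinβ cosβ].
γz = 19.4·3.5 = 67.90 kN/m²
Numerator = 5.7 + 67.90·cos²40.7°·tan23.6° = 5.7 + 67.90·0.5748·0.4369 = 22.750 kPa
Denominator = 67.90·sin40.7°·cos40.7° = 67.90·0.6521·0.7581 = 33.568 kPa
FS = 22.750 / 33.568 = 0.678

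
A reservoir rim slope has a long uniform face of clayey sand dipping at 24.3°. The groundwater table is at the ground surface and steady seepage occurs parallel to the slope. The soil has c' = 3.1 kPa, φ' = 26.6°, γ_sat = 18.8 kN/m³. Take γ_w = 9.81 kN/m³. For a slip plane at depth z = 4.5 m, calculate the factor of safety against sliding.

FS = 0.63

With seepage parallel to the slope and the water table at the surface, the effective normal stress on the slip plane uses the buoyant unit weight γ' = γ_sat − γ_w while the driving shear stress uses γ_sat:
FS = [c' + γ' z cos²β tanφ'] / [γ_sat z sinβ cosβ]
γ' = 18.8 − 9.81 = 8.99 kN/m³
Numerator = 3.1 + 8.99·4.5·cos²24.3°·tan26.6° = 3.1 + 8.99·4.5·0.8307·0.5008 = 19.928 kPa
Denominator = 18.8·4.5·sin24.3°·cos24.3° = 18.8·4.5·0.4115·0.9114 = 31.730 kPa
FS = 19.928 / 31.730 = 0.628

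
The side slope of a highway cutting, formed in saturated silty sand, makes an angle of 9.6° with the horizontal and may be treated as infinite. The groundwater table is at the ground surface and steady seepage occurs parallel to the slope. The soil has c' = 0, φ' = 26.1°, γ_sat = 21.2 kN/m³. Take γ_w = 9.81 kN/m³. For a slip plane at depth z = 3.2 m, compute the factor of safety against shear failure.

FS = 1.56

With seepage parallel to the slope and the water table at the surface, the effective normal stress on the slip plane uses the buoyant unit weight γ' = γ_sat − γ_w while the driving shear stress uses γ_sat:
FS = [c' + γ' z cos²β tanφ'] / [γ_sat z sinβ cosβ]
(For c' = 0 this reduces to FS = (γ'/γ_sat)·tanφ'/tanβ.)
γ' = 21.2 − 9.81 = 11.39 kN/m³
Numerator = 0.0 + 11.39·3.2·cos²9.6°·tan26.1° = 0.0 + 11.39·3.2·0.9722·0.4899 = 17.359 kPa
Denominator = 21.2·3.2·sin9.6°·cos9.6° = 21.2·3.2·0.1668·0.9860 = 11.155 kPa
FS = 17.359 / 11.155 = 1.556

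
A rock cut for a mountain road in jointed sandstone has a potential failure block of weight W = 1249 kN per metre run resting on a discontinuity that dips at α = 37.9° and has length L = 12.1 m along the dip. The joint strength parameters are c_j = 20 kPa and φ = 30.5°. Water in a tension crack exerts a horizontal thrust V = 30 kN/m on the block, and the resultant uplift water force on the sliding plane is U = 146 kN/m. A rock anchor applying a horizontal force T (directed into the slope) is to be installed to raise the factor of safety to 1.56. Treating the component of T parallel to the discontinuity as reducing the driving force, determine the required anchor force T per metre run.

T = 319 kN/m

Resolving forces along and normal to the sliding plane, with the horizontal anchor force T adding T·sinα to the effective normal force and T·cosα acting up the plane against the driving force:
FS = [c_jL + (W cosα − U − V sinα + T sinα) tanφ] / [W sinα + V cosα − T cosα]
Without the anchor: N' = 821.1 kN/m, driving T_d = 790.9 kN/m, resisting R = 20·12.1 + 821.1·tan30.5° = 725.7 kN/m, FS = 0.92.
Setting FS = 1.56 and solving for T:
1.56·(790.9 − T cos37.9°) = 725.7 + T sin37.9°·tan30.5°
T·(sin37.9°·tan30.5° + 1.56·cos37.9°) = 1.56·790.9 − 725.7
T·(0.6143·0.5890 + 1.56·0.7891) = 1233.8 − 725.7 = 508.1
T·1.5928 = 508.1
T = 319.0 kN/m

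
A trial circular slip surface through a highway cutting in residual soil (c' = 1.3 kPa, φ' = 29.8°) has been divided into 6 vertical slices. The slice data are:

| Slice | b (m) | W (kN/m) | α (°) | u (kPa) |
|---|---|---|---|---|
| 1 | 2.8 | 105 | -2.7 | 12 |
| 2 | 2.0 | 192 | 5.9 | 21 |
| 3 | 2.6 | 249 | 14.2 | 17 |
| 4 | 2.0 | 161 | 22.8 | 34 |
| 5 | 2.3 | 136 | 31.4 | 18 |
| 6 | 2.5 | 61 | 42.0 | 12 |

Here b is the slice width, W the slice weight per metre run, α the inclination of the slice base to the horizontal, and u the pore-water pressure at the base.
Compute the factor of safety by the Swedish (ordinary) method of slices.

FS = 1.37

Ordinary method of slices: FS = Σ[c'·Δl_i + (W_i cosα_i − u_i·Δl_i)·tanφ'] / Σ W_i sinα_i, with Δl_i = b_i / cosα_i.
Slice 1: Δl = 2.8/cos(-2.7°) = 2.803 m; N'_1 = 105·cos(-2.7°) − 12·2.803 = 71.2; c'Δl = 3.64; W sinα = -4.9
Slice 2: Δl = 2.0/cos5.9° = 2.011 m; N'_2 = 192·cos5.9° − 21·2.011 = 148.8; c'Δl = 2.61; W sinα = 19.7
Slice 3: Δl = 2.6/cos14.2° = 2.682 m; N'_3 = 249·cos14.2° − 17·2.682 = 195.8; c'Δl = 3.49; W sinα = 61.1
Slice 4: Δl = 2.0/cos22.8° = 2.170 m; N'_4 = 161·cos22.8° − 34·2.170 = 74.7; c'Δl = 2.82; W sinα = 62.4
Slice 5: Δl = 2.3/cos31.4° = 2.695 m; N'_5 = 136·cos31.4° − 18·2.695 = 67.6; c'Δl = 3.50; W sinα = 70.9
Slice 6: Δl = 2.5/cos42.0° = 3.364 m; N'_6 = 61·cos42.0° − 12·3.364 = 5.0; c'Δl = 4.37; W sinα = 40.8
Σc'Δl = 20.4 kN/m; ΣN' = 563.0 kN/m; ΣW sinα = 249.9 kN/m
Resisting = 20.4 + 563.0·tan29.8° = 20.4 + 322.4 = 342.9 kN/m
FS = 342.9 / 249.9 = 1.372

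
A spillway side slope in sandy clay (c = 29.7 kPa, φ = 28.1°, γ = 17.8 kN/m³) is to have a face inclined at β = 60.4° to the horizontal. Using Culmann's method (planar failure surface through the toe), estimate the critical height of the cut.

Culmann's analysis gives the critical failure plane at α_cr = (β + φ)/2 = (60.4 + 28.1)/2 = 44.2°, and the critical height
H_c = (4c/γ) · sinβ cosφ / [1 − cos(β − φ)]
    = (4·29.7/17.8) · sin60.4°·cos28.1° / [1 − cos(32.3°)]
    = 6.674 · 0.8695·0.8821 / [1 − 0.8453]
    = 6.674 · 0.7670 / 0.1547
    = 33.08 m

H_c = 33.08 m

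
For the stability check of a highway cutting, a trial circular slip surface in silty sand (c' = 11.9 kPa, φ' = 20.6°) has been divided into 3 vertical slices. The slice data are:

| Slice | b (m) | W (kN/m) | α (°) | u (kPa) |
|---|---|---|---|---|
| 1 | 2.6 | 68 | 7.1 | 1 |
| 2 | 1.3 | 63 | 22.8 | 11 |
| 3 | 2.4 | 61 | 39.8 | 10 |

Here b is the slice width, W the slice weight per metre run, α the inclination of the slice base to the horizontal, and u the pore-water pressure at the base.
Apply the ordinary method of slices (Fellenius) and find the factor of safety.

FS = 1.83

Ordinary method of slices: FS = Σ[c'·Δl_i + (W_i cosα_i − u_i·Δl_i)·tanφ'] / Σ W_i sinα_i, with Δl_i = b_i / cosα_i.
Slice 1: Δl = 2.6/cos7.1° = 2.620 m; N'_1 = 68·cos7.1° − 1·2.620 = 64.9; c'Δl = 31.18; W sinα = 8.4
Slice 2: Δl = 1.3/cos22.8° = 1.410 m; N'_2 = 63·cos22.8° − 11·1.410 = 42.6; c'Δl = 16.78; W sinα = 24.4
Slice 3: Δl = 2.4/cos39.8° = 3.124 m; N'_3 = 61·cos39.8° − 10·3.124 = 15.6; c'Δl = 37.17; W sinα = 39.0
Σc'Δl = 85.1 kN/m; ΣN' = 123.1 kN/m; ΣW sinα = 71.9 kN/m
Resisting = 85.1 + 123.1·tan20.6° = 85.1 + 46.3 = 131.4 kN/m
FS = 131.4 / 71.9 = 1.828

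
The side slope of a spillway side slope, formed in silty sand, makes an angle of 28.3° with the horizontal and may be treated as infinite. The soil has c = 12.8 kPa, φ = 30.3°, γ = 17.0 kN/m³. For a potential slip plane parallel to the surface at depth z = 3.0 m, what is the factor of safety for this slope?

FS = 1.69

For an infinite slope with a slip plane parallel to the surface (no pore pressure): FS = [c + γz cos²β tanφ] / [γz sinβ cosβ].
γz = 17.0·3.0 = 51.00 kN/m²
Numerator = 12.8 + 51.00·cos²28.3°·tan30.3° = 12.8 + 51.00·0.7752·0.5844 = 35.904 kPa
Denominator = 51.00·sin28.3°·cos28.3° = 51.00·0.4741·0.8805 = 21.289 kPa
FS = 35.904 / 21.289 = 1.687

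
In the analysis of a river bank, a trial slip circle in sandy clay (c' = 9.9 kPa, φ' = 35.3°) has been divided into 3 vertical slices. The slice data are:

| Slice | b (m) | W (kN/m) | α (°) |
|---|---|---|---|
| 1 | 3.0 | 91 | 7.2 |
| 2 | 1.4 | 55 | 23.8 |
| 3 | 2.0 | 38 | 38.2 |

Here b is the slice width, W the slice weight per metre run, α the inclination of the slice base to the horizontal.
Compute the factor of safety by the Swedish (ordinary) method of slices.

FS = 3.34

Ordinary method of slices: FS = Σ[c'·Δl_i + (W_i cosα_i)·tanφ'] / Σ W_i sinα_i, with Δl_i = b_i / cosα_i.
Slice 1: Δl = 3.0/cos7.2° = 3.024 m; N'_1 = 91·cos7.2° = 90.3; c'Δl = 29.94; W sinα = 11.4
Slice 2: Δl = 1.4/cos23.8° = 1.530 m; N'_2 = 55·cos23.8° = 50.3; c'Δl = 15.15; W sinα = 22.2
Slice 3: Δl = 2.0/cos38.2° = 2.545 m; N'_3 = 38·cos38.2° = 29.9; c'Δl = 25.20; W sinα = 23.5
Σc'Δl = 70.3 kN/m; ΣN' = 170.5 kN/m; ΣW sinα = 57.1 kN/m
Resisting = 70.3 + 170.5·tan35.3° = 70.3 + 120.7 = 191.0 kN/m
FS = 191.0 / 57.1 = 3.345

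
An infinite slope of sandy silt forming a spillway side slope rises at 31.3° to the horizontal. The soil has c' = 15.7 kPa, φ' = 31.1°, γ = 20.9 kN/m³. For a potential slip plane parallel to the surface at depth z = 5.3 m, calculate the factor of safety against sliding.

FS = 1.31

For an infinite slope with a slip plane parallel to the surface (no pore pressure): FS = [c' + γz cos²β tanφ'] / [γz sinβ cosβ].
γz = 20.9·5.3 = 110.77 kN/m²
Numerator = 15.7 + 110.77·cos²31.3°·tan31.1° = 15.7 + 110.77·0.7301·0.6032 = 64.486 kPa
Denominator = 110.77·sin31.3°·cos31.3° = 110.77·0.5195·0.8545 = 49.172 kPa
FS = 64.486 / 49.172 = 1.311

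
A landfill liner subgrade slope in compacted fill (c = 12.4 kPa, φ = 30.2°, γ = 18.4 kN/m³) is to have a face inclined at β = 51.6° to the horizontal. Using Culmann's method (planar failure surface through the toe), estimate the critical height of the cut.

H_c = 26.48 m

Culmann's analysis gives the critical failure plane at α_cr = (β + φ)/2 = (51.6 + 30.2)/2 = 40.9°, and the critical height
H_c = (4c/γ) · sinβ cosφ / [1 − cos(β − φ)]
    = (4·12.4/18.4) · sin51.6°·cos30.2° / [1 − cos(21.4°)]
    = 2.696 · 0.7837·0.8643 / [1 − 0.9311]
    = 2.696 · 0.6773 / 0.0689
    = 26.48 m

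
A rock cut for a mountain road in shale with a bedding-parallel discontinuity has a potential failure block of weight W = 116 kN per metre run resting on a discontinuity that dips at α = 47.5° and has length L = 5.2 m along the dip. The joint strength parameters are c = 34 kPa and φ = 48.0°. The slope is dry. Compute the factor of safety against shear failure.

Resolving the block weight along and normal to the plane and applying the Mohr–Coulomb strength on the joint:
N' = W cosα = 116·cos47.5° = 78.4 kN/m
Driving force T = W sinα = 116·sin47.5° = 85.5 kN/m
Resisting force R = c·L + N'·tanφ = 34·5.2 + 78.4·tan48.0° = 176.8 + 87.0 = 263.8 kN/m
FS = R / T = 263.8 / 85.5 = 3.085

FS = 3.08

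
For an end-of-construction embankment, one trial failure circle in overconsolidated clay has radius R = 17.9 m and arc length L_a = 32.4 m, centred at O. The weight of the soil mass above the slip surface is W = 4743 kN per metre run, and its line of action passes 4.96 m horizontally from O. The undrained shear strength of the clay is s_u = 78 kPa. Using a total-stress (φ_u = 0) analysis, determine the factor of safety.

Taking moments about the centre O, the resisting moment is provided by the undrained shear strength acting along the arc:
M_R = s_u·L_a·R = 78·32.40·17.9 = 45236.9 kN·m/m
M_D = W·d = 4743·4.96 = 23525.3 kN·m/m
FS = M_R / M_D = 45236.9 / 23525.3 = 1.923

FS = 1.92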